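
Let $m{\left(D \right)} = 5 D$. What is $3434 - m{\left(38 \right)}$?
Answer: $3244$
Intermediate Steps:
$3434 - m{\left(38 \right)} = 3434 - 5 \cdot 38 = 3434 - 190 = 3244$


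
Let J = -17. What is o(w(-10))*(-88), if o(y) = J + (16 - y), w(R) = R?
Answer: -792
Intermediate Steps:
o(y) = -1 - y (o(y) = -17 + (16 - y) = -1 - y)
o(w(-10))*(-88) = (-1 - 1*(-10))*(-88) = (-1 + 10)*(-88) = 9*(-88) = -792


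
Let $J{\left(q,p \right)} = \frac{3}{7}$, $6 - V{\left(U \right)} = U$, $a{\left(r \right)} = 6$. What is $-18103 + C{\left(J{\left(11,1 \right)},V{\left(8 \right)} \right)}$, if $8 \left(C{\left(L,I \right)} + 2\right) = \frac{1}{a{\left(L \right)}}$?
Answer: $- \frac{869039}{48} \approx -18105.0$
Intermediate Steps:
$V{\left(U \right)} = 6 - U$
$J{\left(q,p \right)} = \frac{3}{7}$ ($J{\left(q,p \right)} = 3 \cdot \frac{1}{7} = \frac{3}{7}$)
$C{\left(L,I \right)} = - \frac{95}{48}$ ($C{\left(L,I \right)} = -2 + \frac{1}{8 \cdot 6} = -2 + \frac{1}{8} \cdot \frac{1}{6} = -2 + \frac{1}{48} = - \frac{95}{48}$)
$-18103 + C{\left(J{\left(11,1 \right)},V{\left(8 \right)} \right)} = -18103 - \frac{95}{48} = - \frac{869039}{48}$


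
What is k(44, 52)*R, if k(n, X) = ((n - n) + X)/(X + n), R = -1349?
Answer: -17537/24 ≈ -730.71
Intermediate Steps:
k(n, X) = X/(X + n) (k(n, X) = (0 + X)/(X + n) = X/(X + n))
k(44, 52)*R = (52/(52 + 44))*(-1349) = (52/96)*(-1349) = (52*(1/96))*(-1349) = (13/24)*(-1349) = -17537/24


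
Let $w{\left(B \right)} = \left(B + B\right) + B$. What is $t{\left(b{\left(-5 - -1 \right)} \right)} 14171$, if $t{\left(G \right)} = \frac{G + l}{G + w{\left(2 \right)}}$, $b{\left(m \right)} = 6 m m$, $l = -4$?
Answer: $\frac{651866}{51} \approx 12782.0$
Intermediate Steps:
$b{\left(m \right)} = 6 m^{2}$
$w{\left(B \right)} = 3 B$ ($w{\left(B \right)} = 2 B + B = 3 B$)
$t{\left(G \right)} = \frac{-4 + G}{6 + G}$ ($t{\left(G \right)} = \frac{G - 4}{G + 3 \cdot 2} = \frac{-4 + G}{G + 6} = \frac{-4 + G}{6 + G}$)
$t{\left(b{\left(-5 - -1 \right)} \right)} 14171 = \frac{-4 + 6 \left(-5 - -1\right)^{2}}{6 + 6 \left(-5 - -1\right)^{2}} \cdot 14171 = \frac{-4 + 6 \left(-5 + 1\right)^{2}}{6 + 6 \left(-5 + 1\right)^{2}} \cdot 14171 = \frac{-4 + 6 \left(-4\right)^{2}}{6 + 6 \left(-4\right)^{2}} \cdot 14171 = \frac{-4 + 6 \cdot 16}{6 + 6 \cdot 16} \cdot 14171 = \frac{-4 + 96}{6 + 96} \cdot 14171 = \frac{1}{102} \cdot 92 \cdot 14171 = \frac{46}{51} \cdot 14171 = \frac{651866}{51}$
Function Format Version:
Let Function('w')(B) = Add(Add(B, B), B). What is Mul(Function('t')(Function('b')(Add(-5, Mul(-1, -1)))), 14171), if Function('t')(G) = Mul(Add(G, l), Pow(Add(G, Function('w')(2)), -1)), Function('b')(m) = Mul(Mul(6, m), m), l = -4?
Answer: Rational(651866, 51) ≈ 12782.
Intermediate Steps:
Function('b')(m) = Mul(6, Pow(m, 2))
Function('w')(B) = Mul(3, B) (Function('w')(B) = Add(Mul(2, B), B) = Mul(3, B))
Function('t')(G) = Mul(Pow(Add(6, G), -1), Add(-4, G)) (Function('t')(G) = Mul(Add(G, -4), Pow(Add(G, Mul(3, 2)), -1)) = Mul(Add(-4, G), Pow(Add(G, 6), -1)) = Mul(Add(-4, G), Pow(Add(6, G), -1)) = Mul(Pow(Add(6, G), -1), Add(-4, G)))
Mul(Function('t')(Function('b')(Add(-5, Mul(-1, -1)))), 14171) = Mul(Mul(Pow(Add(6, Mul(6, Pow(Add(-5, Mul(-1, -1)), 2))), -1), Add(-4, Mul(6, Pow(Add(-5, Mul(-1, -1)), 2)))), 14171) = Mul(Mul(Pow(Add(6, Mul(6, Pow(Add(-5, 1), 2))), -1), Add(-4, Mul(6, Pow(Add(-5, 1), 2)))), 14171) = Mul(Mul(Pow(Add(6, Mul(6, Pow(-4, 2))), -1), Add(-4, Mul(6, Pow(-4, 2)))), 14171) = Mul(Mul(Pow(Add(6, Mul(6, 16)), -1), Add(-4, Mul(6, 16))), 14171) = Mul(Mul(Pow(Add(6, 96), -1), Add(-4, 96)), 14171) = Mul(Mul(Pow(102, -1), 92), 14171) = Mul(Mul(Rational(1, 102), 92), 14171) = Mul(Rational(46, 51), 14171) = Rational(651866, 51)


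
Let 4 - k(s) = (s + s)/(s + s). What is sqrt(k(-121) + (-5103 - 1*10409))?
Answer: I*sqrt(15509) ≈ 124.54*I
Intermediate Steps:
k(s) = 3 (k(s) = 4 - (s + s)/(s + s) = 4 - 2*s/(2*s) = 4 - 2*s*1/(2*s) = 4 - 1*1 = 4 - 1 = 3)
sqrt(k(-121) + (-5103 - 1*10409)) = sqrt(3 + (-5103 - 1*10409)) = sqrt(3 + (-5103 - 10409)) = sqrt(3 - 15512) = sqrt(-15509) = I*sqrt(15509)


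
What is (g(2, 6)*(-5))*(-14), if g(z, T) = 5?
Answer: 350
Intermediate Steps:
(g(2, 6)*(-5))*(-14) = (5*(-5))*(-14) = -25*(-14) = 350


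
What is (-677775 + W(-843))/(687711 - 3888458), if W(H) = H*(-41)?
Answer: 643212/3200747 ≈ 0.20096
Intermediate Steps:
W(H) = -41*H
(-677775 + W(-843))/(687711 - 3888458) = (-677775 - 41*(-843))/(687711 - 3888458) = (-677775 + 34563)/(-3200747) = -643212*(-1/3200747) = 643212/3200747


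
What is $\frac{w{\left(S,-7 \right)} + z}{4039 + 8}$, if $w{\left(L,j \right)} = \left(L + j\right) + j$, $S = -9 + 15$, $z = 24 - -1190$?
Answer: $\frac{402}{1349} \approx 0.298$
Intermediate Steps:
$z = 1214$ ($z = 24 + 1190 = 1214$)
$S = 6$
$w{\left(L,j \right)} = L + 2 j$
$\frac{w{\left(S,-7 \right)} + z}{4039 + 8} = \frac{\left(6 + 2 \left(-7\right)\right) + 1214}{4039 + 8} = \frac{\left(6 - 14\right) + 1214}{4047} = \left(-8 + 1214\right) \frac{1}{4047} = 1206 \cdot \frac{1}{4047} = \frac{402}{1349}$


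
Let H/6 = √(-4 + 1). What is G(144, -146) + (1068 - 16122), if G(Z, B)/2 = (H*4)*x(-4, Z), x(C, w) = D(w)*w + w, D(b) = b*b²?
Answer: -15054 + 20639128320*I*√3 ≈ -15054.0 + 3.5748e+10*I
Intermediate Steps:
D(b) = b³
x(C, w) = w + w⁴ (x(C, w) = w³*w + w = w⁴ + w = w + w⁴)
H = 6*I*√3 (H = 6*√(-4 + 1) = 6*√(-3) = 6*(I*√3) = 6*I*√3 ≈ 10.392*I)
G(Z, B) = 48*I*√3*(Z + Z⁴) (G(Z, B) = 2*(((6*I*√3)*4)*(Z + Z⁴)) = 2*((24*I*√3)*(Z + Z⁴)) = 2*(24*I*√3*(Z + Z⁴)) = 48*I*√3*(Z + Z⁴))
G(144, -146) + (1068 - 16122) = 48*I*144*√3*(1 + 144³) + (1068 - 16122) = 48*I*144*√3*(1 + 2985984) - 15054 = 48*I*144*√3*2985985 - 15054 = 20639128320*I*√3 - 15054 = -15054 + 20639128320*I*√3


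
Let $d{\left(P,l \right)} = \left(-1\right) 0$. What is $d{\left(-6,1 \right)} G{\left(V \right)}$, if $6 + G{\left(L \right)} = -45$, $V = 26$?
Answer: $0$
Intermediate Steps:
$G{\left(L \right)} = -51$ ($G{\left(L \right)} = -6 - 45 = -51$)
$d{\left(P,l \right)} = 0$
$d{\left(-6,1 \right)} G{\left(V \right)} = 0 \left(-51\right) = 0$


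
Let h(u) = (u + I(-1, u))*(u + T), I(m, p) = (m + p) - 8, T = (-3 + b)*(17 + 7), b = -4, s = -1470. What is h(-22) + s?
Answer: 8600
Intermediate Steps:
T = -168 (T = (-3 - 4)*(17 + 7) = -7*24 = -168)
I(m, p) = -8 + m + p
h(u) = (-168 + u)*(-9 + 2*u) (h(u) = (u + (-8 - 1 + u))*(u - 168) = (u + (-9 + u))*(-168 + u) = (-9 + 2*u)*(-168 + u) = (-168 + u)*(-9 + 2*u))
h(-22) + s = (1512 - 345*(-22) + 2*(-22)²) - 1470 = (1512 + 7590 + 2*484) - 1470 = (1512 + 7590 + 968) - 1470 = 10070 - 1470 = 8600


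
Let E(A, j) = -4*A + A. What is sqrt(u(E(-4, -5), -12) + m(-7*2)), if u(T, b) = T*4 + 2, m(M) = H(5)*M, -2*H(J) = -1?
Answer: sqrt(43) ≈ 6.5574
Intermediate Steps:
H(J) = 1/2 (H(J) = -1/2*(-1) = 1/2)
E(A, j) = -3*A
m(M) = M/2
u(T, b) = 2 + 4*T (u(T, b) = 4*T + 2 = 2 + 4*T)
sqrt(u(E(-4, -5), -12) + m(-7*2)) = sqrt((2 + 4*(-3*(-4))) + (-7*2)/2) = sqrt((2 + 4*12) + (1/2)*(-14)) = sqrt((2 + 48) - 7) = sqrt(50 - 7) = sqrt(43)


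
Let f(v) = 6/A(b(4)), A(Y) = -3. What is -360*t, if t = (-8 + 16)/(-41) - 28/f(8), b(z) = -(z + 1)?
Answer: -203760/41 ≈ -4969.8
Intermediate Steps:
b(z) = -1 - z (b(z) = -(1 + z) = -1 - z)
f(v) = -2 (f(v) = 6/(-3) = 6*(-⅓) = -2)
t = 566/41 (t = (-8 + 16)/(-41) - 28/(-2) = 8*(-1/41) - 28*(-½) = -8/41 + 14 = 566/41 ≈ 13.805)
-360*t = -360*566/41 = -203760/41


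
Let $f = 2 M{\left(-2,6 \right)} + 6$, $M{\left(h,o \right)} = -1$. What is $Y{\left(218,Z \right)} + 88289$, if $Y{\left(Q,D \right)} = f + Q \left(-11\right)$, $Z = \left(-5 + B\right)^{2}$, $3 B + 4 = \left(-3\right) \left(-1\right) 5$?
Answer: $85895$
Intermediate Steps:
$B = \frac{11}{3}$ ($B = - \frac{4}{3} + \frac{\left(-3\right) \left(-1\right) 5}{3} = - \frac{4}{3} + \frac{3 \cdot 5}{3} = - \frac{4}{3} + \frac{1}{3} \cdot 15 = - \frac{4}{3} + 5 = \frac{11}{3} \approx 3.6667$)
$f = 4$ ($f = 2 \left(-1\right) + 6 = -2 + 6 = 4$)
$Z = \frac{16}{9}$ ($Z = \left(-5 + \frac{11}{3}\right)^{2} = \left(- \frac{4}{3}\right)^{2} = \frac{16}{9} \approx 1.7778$)
$Y{\left(Q,D \right)} = 4 - 11 Q$ ($Y{\left(Q,D \right)} = 4 + Q \left(-11\right) = 4 - 11 Q$)
$Y{\left(218,Z \right)} + 88289 = \left(4 - 2398\right) + 88289 = -2394 + 88289 = 85895$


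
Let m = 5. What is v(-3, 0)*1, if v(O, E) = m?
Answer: 5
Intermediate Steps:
v(O, E) = 5
v(-3, 0)*1 = 5*1 = 5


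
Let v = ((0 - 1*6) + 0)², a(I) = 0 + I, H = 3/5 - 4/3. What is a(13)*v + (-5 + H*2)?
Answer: 6923/15 ≈ 461.53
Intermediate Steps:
H = -11/15 (H = 3*(⅕) - 4*⅓ = ⅗ - 4/3 = -11/15 ≈ -0.73333)
a(I) = I
v = 36 (v = ((0 - 6) + 0)² = (-6 + 0)² = (-6)² = 36)
a(13)*v + (-5 + H*2) = 13*36 + (-5 - 11/15*2) = 468 + (-5 - 22/15) = 468 - 97/15 = 6923/15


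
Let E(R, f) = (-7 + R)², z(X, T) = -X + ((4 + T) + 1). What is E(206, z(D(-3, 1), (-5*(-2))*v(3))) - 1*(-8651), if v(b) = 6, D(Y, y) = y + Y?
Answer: 48252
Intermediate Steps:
D(Y, y) = Y + y
z(X, T) = 5 + T - X (z(X, T) = -X + (5 + T) = 5 + T - X)
E(206, z(D(-3, 1), (-5*(-2))*v(3))) - 1*(-8651) = (-7 + 206)² - 1*(-8651) = 199² + 8651 = 39601 + 8651 = 48252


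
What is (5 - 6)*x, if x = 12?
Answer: -12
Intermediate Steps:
(5 - 6)*x = (5 - 6)*12 = -1*12 = -12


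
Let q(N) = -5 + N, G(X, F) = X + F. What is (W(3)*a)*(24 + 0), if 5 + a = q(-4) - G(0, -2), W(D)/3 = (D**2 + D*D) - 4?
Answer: -12096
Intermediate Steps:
W(D) = -12 + 6*D**2 (W(D) = 3*((D**2 + D*D) - 4) = 3*((D**2 + D**2) - 4) = 3*(2*D**2 - 4) = 3*(-4 + 2*D**2) = -12 + 6*D**2)
G(X, F) = F + X
a = -12 (a = -5 + ((-5 - 4) - (-2 + 0)) = -5 + (-9 - 1*(-2)) = -5 + (-9 + 2) = -5 - 7 = -12)
(W(3)*a)*(24 + 0) = ((-12 + 6*3**2)*(-12))*(24 + 0) = ((-12 + 6*9)*(-12))*24 = ((-12 + 54)*(-12))*24 = (42*(-12))*24 = -504*24 = -12096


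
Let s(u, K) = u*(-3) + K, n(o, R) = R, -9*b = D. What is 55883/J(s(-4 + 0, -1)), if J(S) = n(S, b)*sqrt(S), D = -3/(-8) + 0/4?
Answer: -1341192*sqrt(11)/11 ≈ -4.0438e+5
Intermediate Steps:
D = 3/8 (D = -3*(-1/8) + 0*(1/4) = 3/8 + 0 = 3/8 ≈ 0.37500)
b = -1/24 (b = -1/9*3/8 = -1/24 ≈ -0.041667)
s(u, K) = K - 3*u (s(u, K) = -3*u + K = K - 3*u)
J(S) = -sqrt(S)/24
55883/J(s(-4 + 0, -1)) = 55883/((-sqrt(-1 - 3*(-4 + 0))/24)) = 55883/((-sqrt(-1 - 3*(-4))/24)) = 55883/((-sqrt(-1 + 12)/24)) = 55883/((-sqrt(11)/24)) = 55883*(-24*sqrt(11)/11) = -1341192*sqrt(11)/11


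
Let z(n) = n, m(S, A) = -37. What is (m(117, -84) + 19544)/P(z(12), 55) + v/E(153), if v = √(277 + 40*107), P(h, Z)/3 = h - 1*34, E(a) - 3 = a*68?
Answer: -19507/66 + 7*√93/10407 ≈ -295.55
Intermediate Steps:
E(a) = 3 + 68*a (E(a) = 3 + a*68 = 3 + 68*a)
P(h, Z) = -102 + 3*h (P(h, Z) = 3*(h - 1*34) = 3*(h - 34) = 3*(-34 + h) = -102 + 3*h)
v = 7*√93 (v = √(277 + 4280) = √4557 = 7*√93 ≈ 67.506)
(m(117, -84) + 19544)/P(z(12), 55) + v/E(153) = (-37 + 19544)/(-102 + 3*12) + (7*√93)/(3 + 68*153) = 19507/(-102 + 36) + (7*√93)/(3 + 10404) = 19507/(-66) + (7*√93)/10407 = 19507*(-1/66) + (7*√93)*(1/10407) = -19507/66 + 7*√93/10407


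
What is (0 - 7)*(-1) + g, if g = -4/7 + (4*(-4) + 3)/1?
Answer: -46/7 ≈ -6.5714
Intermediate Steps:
g = -95/7 (g = -4*⅐ + (-16 + 3)*1 = -4/7 - 13*1 = -4/7 - 13 = -95/7 ≈ -13.571)
(0 - 7)*(-1) + g = (0 - 7)*(-1) - 95/7 = -7*(-1) - 95/7 = 7 - 95/7 = -46/7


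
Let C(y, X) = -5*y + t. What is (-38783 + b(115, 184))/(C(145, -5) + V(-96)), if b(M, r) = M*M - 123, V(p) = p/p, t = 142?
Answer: 25681/582 ≈ 44.125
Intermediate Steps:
V(p) = 1
C(y, X) = 142 - 5*y (C(y, X) = -5*y + 142 = 142 - 5*y)
b(M, r) = -123 + M² (b(M, r) = M² - 123 = -123 + M²)
(-38783 + b(115, 184))/(C(145, -5) + V(-96)) = (-38783 + (-123 + 115²))/((142 - 5*145) + 1) = (-38783 + (-123 + 13225))/((142 - 725) + 1) = (-38783 + 13102)/(-583 + 1) = -25681/(-582) = -25681*(-1/582) = 25681/582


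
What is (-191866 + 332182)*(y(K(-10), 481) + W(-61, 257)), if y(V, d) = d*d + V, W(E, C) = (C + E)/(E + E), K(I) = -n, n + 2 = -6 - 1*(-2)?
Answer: 1980320259324/61 ≈ 3.2464e+10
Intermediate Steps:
n = -6 (n = -2 + (-6 - 1*(-2)) = -2 + (-6 + 2) = -2 - 4 = -6)
K(I) = 6 (K(I) = -1*(-6) = 6)
W(E, C) = (C + E)/(2*E) (W(E, C) = (C + E)/((2*E)) = (C + E)*(1/(2*E)) = (C + E)/(2*E))
y(V, d) = V + d² (y(V, d) = d² + V = V + d²)
(-191866 + 332182)*(y(K(-10), 481) + W(-61, 257)) = (-191866 + 332182)*((6 + 481²) + (½)*(257 - 61)/(-61)) = 140316*((6 + 231361) + (½)*(-1/61)*196) = 140316*(231367 - 98/61) = 140316*(14113289/61) = 1980320259324/61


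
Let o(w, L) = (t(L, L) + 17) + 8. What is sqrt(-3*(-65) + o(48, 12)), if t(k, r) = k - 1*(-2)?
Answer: 3*sqrt(26) ≈ 15.297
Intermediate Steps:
t(k, r) = 2 + k (t(k, r) = k + 2 = 2 + k)
o(w, L) = 27 + L (o(w, L) = ((2 + L) + 17) + 8 = (19 + L) + 8 = 27 + L)
sqrt(-3*(-65) + o(48, 12)) = sqrt(-3*(-65) + (27 + 12)) = sqrt(195 + 39) = sqrt(234) = 3*sqrt(26)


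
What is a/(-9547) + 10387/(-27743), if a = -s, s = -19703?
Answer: -645785018/264862421 ≈ -2.4382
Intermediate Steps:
a = 19703 (a = -1*(-19703) = 19703)
a/(-9547) + 10387/(-27743) = 19703/(-9547) + 10387/(-27743) = 19703*(-1/9547) + 10387*(-1/27743) = -19703/9547 - 10387/27743 = -645785018/264862421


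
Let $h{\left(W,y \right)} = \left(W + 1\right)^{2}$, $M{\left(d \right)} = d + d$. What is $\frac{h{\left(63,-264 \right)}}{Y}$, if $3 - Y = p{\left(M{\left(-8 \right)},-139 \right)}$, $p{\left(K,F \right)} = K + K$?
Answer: $\frac{4096}{35} \approx 117.03$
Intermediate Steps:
$M{\left(d \right)} = 2 d$
$p{\left(K,F \right)} = 2 K$
$h{\left(W,y \right)} = \left(1 + W\right)^{2}$
$Y = 35$ ($Y = 3 - 2 \cdot 2 \left(-8\right) = 3 - 2 \left(-16\right) = 3 - -32 = 3 + 32 = 35$)
$\frac{h{\left(63,-264 \right)}}{Y} = \frac{\left(1 + 63\right)^{2}}{35} = 64^{2} \cdot \frac{1}{35} = 4096 \cdot \frac{1}{35} = \frac{4096}{35}$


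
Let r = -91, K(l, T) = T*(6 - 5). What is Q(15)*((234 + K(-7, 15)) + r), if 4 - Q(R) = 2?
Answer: 316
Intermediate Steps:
K(l, T) = T (K(l, T) = T*1 = T)
Q(R) = 2 (Q(R) = 4 - 1*2 = 4 - 2 = 2)
Q(15)*((234 + K(-7, 15)) + r) = 2*((234 + 15) - 91) = 2*(249 - 91) = 2*158 = 316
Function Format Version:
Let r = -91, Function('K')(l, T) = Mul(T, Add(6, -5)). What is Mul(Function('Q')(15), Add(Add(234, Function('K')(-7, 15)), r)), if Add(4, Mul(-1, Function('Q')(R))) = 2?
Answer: 316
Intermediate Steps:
Function('K')(l, T) = T (Function('K')(l, T) = Mul(T, 1) = T)
Function('Q')(R) = 2 (Function('Q')(R) = Add(4, Mul(-1, 2)) = Add(4, -2) = 2)
Mul(Function('Q')(15), Add(Add(234, Function('K')(-7, 15)), r)) = Mul(2, Add(Add(234, 15), -91)) = Mul(2, Add(249, -91)) = Mul(2, 158) = 316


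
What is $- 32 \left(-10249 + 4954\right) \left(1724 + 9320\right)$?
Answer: $1871295360$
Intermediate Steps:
$- 32 \left(-10249 + 4954\right) \left(1724 + 9320\right) = - 32 \left(\left(-5295\right) 11044\right) = \left(-32\right) \left(-58477980\right) = 1871295360$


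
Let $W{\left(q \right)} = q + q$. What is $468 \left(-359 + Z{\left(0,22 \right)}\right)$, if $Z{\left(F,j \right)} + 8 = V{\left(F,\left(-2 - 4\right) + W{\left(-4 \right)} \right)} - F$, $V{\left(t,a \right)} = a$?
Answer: $-178308$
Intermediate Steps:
$W{\left(q \right)} = 2 q$
$Z{\left(F,j \right)} = -22 - F$ ($Z{\left(F,j \right)} = -8 - \left(14 + F\right) = -22 - F$)
$468 \left(-359 + Z{\left(0,22 \right)}\right) = 468 \left(-359 - 22\right) = 468 \left(-381\right) = -178308$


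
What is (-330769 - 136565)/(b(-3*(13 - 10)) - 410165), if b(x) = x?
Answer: 233667/205087 ≈ 1.1394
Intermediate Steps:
(-330769 - 136565)/(b(-3*(13 - 10)) - 410165) = (-330769 - 136565)/(-3*(13 - 10) - 410165) = -467334/(-3*3 - 410165) = -467334/(-9 - 410165) = -467334/(-410174) = -467334*(-1/410174) = 233667/205087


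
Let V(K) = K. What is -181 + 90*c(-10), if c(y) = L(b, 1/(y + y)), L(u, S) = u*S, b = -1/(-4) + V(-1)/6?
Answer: -1451/8 ≈ -181.38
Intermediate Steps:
b = 1/12 (b = -1/(-4) - 1/6 = -1*(-¼) - 1*⅙ = ¼ - ⅙ = 1/12 ≈ 0.083333)
L(u, S) = S*u
c(y) = 1/(24*y) (c(y) = (1/12)/(y + y) = (1/12)/(2*y) = (1/(2*y))*(1/12) = 1/(24*y))
-181 + 90*c(-10) = -181 + 90*((1/24)/(-10)) = -181 + 90*((1/24)*(-⅒)) = -181 + 90*(-1/240) = -181 - 3/8 = -1451/8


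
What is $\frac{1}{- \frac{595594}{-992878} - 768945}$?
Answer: $- \frac{496439}{381733989058} \approx -1.3005 \cdot 10^{-6}$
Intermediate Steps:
$\frac{1}{- \frac{595594}{-992878} - 768945} = \frac{1}{\left(-595594\right) \left(- \frac{1}{992878}\right) - 768945} = \frac{1}{\frac{297797}{496439} - 768945} = \frac{1}{- \frac{381733989058}{496439}} = - \frac{496439}{381733989058}$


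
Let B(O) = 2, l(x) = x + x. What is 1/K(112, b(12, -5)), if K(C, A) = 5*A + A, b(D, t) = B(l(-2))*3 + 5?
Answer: 1/66 ≈ 0.015152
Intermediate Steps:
l(x) = 2*x
b(D, t) = 11 (b(D, t) = 2*3 + 5 = 6 + 5 = 11)
K(C, A) = 6*A
1/K(112, b(12, -5)) = 1/(6*11) = 1/66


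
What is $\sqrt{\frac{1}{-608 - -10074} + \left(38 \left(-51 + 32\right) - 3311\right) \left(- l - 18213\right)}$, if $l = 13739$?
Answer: $\frac{\sqrt{11546736888226362}}{9466} \approx 11352.0$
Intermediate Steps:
$\sqrt{\frac{1}{-608 - -10074} + \left(38 \left(-51 + 32\right) - 3311\right) \left(- l - 18213\right)} = \sqrt{\frac{1}{-608 - -10074} + \left(38 \left(-51 + 32\right) - 3311\right) \left(\left(-1\right) 13739 - 18213\right)} = \sqrt{\frac{1}{-608 + 10074} + \left(38 \left(-19\right) - 3311\right) \left(-13739 - 18213\right)} = \sqrt{\frac{1}{9466} + \left(-722 - 3311\right) \left(-31952\right)} = \sqrt{\frac{1}{9466} - -128862416} = \sqrt{\frac{1}{9466} + 128862416} = \sqrt{\frac{1219811629857}{9466}} = \frac{\sqrt{11546736888226362}}{9466}$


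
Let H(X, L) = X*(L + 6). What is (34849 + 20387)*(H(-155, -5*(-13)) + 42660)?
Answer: 1748495580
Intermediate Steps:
H(X, L) = X*(6 + L)
(34849 + 20387)*(H(-155, -5*(-13)) + 42660) = (34849 + 20387)*(-155*(6 - 5*(-13)) + 42660) = 55236*(-155*(6 + 65) + 42660) = 55236*(-155*71 + 42660) = 55236*(-11005 + 42660) = 55236*31655 = 1748495580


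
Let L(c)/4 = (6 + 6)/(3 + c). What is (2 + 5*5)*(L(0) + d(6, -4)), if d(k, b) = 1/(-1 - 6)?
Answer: 2997/7 ≈ 428.14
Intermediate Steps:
d(k, b) = -1/7 (d(k, b) = 1/(-7) = -1/7)
L(c) = 48/(3 + c) (L(c) = 4*((6 + 6)/(3 + c)) = 4*(12/(3 + c)) = 48/(3 + c))
(2 + 5*5)*(L(0) + d(6, -4)) = (2 + 5*5)*(48/(3 + 0) - 1/7) = (2 + 25)*(48/3 - 1/7) = 27*(48*(1/3) - 1/7) = 27*(16 - 1/7) = 27*(111/7) = 2997/7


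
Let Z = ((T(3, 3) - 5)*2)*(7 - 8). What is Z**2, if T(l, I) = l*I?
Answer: 64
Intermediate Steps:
T(l, I) = I*l
Z = -8 (Z = ((3*3 - 5)*2)*(7 - 8) = ((9 - 5)*2)*(-1) = (4*2)*(-1) = 8*(-1) = -8)
Z**2 = (-8)**2 = 64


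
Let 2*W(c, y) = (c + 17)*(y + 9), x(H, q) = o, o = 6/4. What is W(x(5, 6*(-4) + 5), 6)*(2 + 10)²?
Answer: 19980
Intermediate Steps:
o = 3/2 (o = 6*(¼) = 3/2 ≈ 1.5000)
x(H, q) = 3/2
W(c, y) = (9 + y)*(17 + c)/2 (W(c, y) = ((c + 17)*(y + 9))/2 = ((17 + c)*(9 + y))/2 = ((9 + y)*(17 + c))/2 = (9 + y)*(17 + c)/2)
W(x(5, 6*(-4) + 5), 6)*(2 + 10)² = (153/2 + (9/2)*(3/2) + (17/2)*6 + (½)*(3/2)*6)*(2 + 10)² = (153/2 + 27/4 + 51 + 9/2)*12² = (555/4)*144 = 19980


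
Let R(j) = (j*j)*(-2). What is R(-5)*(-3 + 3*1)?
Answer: 0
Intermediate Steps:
R(j) = -2*j² (R(j) = j²*(-2) = -2*j²)
R(-5)*(-3 + 3*1) = (-2*(-5)²)*(-3 + 3*1) = (-2*25)*(-3 + 3) = -50*0 = 0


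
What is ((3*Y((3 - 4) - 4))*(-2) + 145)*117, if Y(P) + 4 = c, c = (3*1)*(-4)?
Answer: 28197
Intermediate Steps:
c = -12 (c = 3*(-4) = -12)
Y(P) = -16 (Y(P) = -4 - 12 = -16)
((3*Y((3 - 4) - 4))*(-2) + 145)*117 = ((3*(-16))*(-2) + 145)*117 = (-48*(-2) + 145)*117 = (96 + 145)*117 = 241*117 = 28197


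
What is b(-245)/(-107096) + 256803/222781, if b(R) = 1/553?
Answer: 15208923247883/13194001548728 ≈ 1.1527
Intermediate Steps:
b(R) = 1/553
b(-245)/(-107096) + 256803/222781 = (1/553)/(-107096) + 256803/222781 = (1/553)*(-1/107096) + 256803*(1/222781) = -1/59224088 + 256803/222781 = 15208923247883/13194001548728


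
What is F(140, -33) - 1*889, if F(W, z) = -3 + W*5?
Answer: -192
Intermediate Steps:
F(W, z) = -3 + 5*W
F(140, -33) - 1*889 = (-3 + 5*140) - 1*889 = (-3 + 700) - 889 = 697 - 889 = -192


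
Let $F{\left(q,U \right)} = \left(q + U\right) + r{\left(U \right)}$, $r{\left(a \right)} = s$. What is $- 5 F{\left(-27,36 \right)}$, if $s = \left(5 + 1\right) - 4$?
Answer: $-55$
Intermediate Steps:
$s = 2$ ($s = 6 - 4 = 2$)
$r{\left(a \right)} = 2$
$F{\left(q,U \right)} = 2 + U + q$ ($F{\left(q,U \right)} = \left(q + U\right) + 2 = \left(U + q\right) + 2 = 2 + U + q$)
$- 5 F{\left(-27,36 \right)} = - 5 \left(2 + 36 - 27\right) = \left(-5\right) 11 = -55$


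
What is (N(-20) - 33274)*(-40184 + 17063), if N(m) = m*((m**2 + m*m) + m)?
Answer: 1130015754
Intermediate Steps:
N(m) = m*(m + 2*m**2) (N(m) = m*((m**2 + m**2) + m) = m*(2*m**2 + m) = m*(m + 2*m**2))
(N(-20) - 33274)*(-40184 + 17063) = ((-20)**2*(1 + 2*(-20)) - 33274)*(-40184 + 17063) = (400*(1 - 40) - 33274)*(-23121) = (400*(-39) - 33274)*(-23121) = (-15600 - 33274)*(-23121) = -48874*(-23121) = 1130015754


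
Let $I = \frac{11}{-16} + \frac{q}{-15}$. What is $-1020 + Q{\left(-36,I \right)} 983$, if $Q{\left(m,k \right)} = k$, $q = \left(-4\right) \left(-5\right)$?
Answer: $- \frac{144311}{48} \approx -3006.5$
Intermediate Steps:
$q = 20$
$I = - \frac{97}{48}$ ($I = \frac{11}{-16} + \frac{20}{-15} = 11 \left(- \frac{1}{16}\right) + 20 \left(- \frac{1}{15}\right) = - \frac{11}{16} - \frac{4}{3} = - \frac{97}{48} \approx -2.0208$)
$-1020 + Q{\left(-36,I \right)} 983 = -1020 - \frac{95351}{48} = - \frac{144311}{48}$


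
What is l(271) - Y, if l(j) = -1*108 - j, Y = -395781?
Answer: 395402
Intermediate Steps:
l(j) = -108 - j
l(271) - Y = (-108 - 1*271) - 1*(-395781) = (-108 - 271) + 395781 = -379 + 395781 = 395402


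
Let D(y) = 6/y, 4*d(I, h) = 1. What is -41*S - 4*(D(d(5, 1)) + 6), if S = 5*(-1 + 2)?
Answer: -325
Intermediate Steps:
d(I, h) = 1/4 (d(I, h) = (1/4)*1 = 1/4)
S = 5 (S = 5*1 = 5)
-41*S - 4*(D(d(5, 1)) + 6) = -41*5 - 4*(6/(1/4) + 6) = -205 - 4*(6*4 + 6) = -205 - 4*(24 + 6) = -205 - 4*30 = -205 - 120 = -325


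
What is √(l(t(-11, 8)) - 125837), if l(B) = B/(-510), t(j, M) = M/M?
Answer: I*√32730204210/510 ≈ 354.74*I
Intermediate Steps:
t(j, M) = 1
l(B) = -B/510 (l(B) = B*(-1/510) = -B/510)
√(l(t(-11, 8)) - 125837) = √(-1/510*1 - 125837) = √(-1/510 - 125837) = √(-64176871/510) = I*√32730204210/510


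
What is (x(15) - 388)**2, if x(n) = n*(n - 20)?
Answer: 214369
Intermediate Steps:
x(n) = n*(-20 + n)
(x(15) - 388)**2 = (15*(-20 + 15) - 388)**2 = (15*(-5) - 388)**2 = (-75 - 388)**2 = (-463)**2 = 214369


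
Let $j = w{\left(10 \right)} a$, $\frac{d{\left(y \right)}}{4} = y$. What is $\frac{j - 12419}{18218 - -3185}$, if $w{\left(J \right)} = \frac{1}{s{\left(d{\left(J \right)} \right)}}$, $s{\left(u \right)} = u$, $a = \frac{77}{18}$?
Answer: $- \frac{8941603}{15410160} \approx -0.58024$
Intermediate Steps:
$d{\left(y \right)} = 4 y$
$a = \frac{77}{18}$ ($a = 77 \cdot \frac{1}{18} = \frac{77}{18} \approx 4.2778$)
$w{\left(J \right)} = \frac{1}{4 J}$
$j = \frac{77}{720}$ ($j = \frac{1}{4 \cdot 10} \cdot \frac{77}{18} = \frac{1}{4} \cdot \frac{1}{10} \cdot \frac{77}{18} = \frac{1}{40} \cdot \frac{77}{18} = \frac{77}{720} \approx 0.10694$)
$\frac{j - 12419}{18218 - -3185} = \frac{\frac{77}{720} - 12419}{18218 - -3185} = - \frac{8941603}{720 \left(18218 + 3185\right)} = - \frac{8941603}{720 \cdot 21403} = \left(- \frac{8941603}{720}\right) \frac{1}{21403} = - \frac{8941603}{15410160}$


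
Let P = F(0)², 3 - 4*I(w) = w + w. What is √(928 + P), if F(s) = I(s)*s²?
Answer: 4*√58 ≈ 30.463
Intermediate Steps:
I(w) = ¾ - w/2 (I(w) = ¾ - (w + w)/4 = ¾ - w/2)
F(s) = s²*(¾ - s/2) (F(s) = (¾ - s/2)*s² = s²*(¾ - s/2))
P = 0 (P = ((¼)*0²*(3 - 2*0))² = ((¼)*0*(3 + 0))² = ((¼)*0*3)² = 0² = 0)
√(928 + P) = √(928 + 0) = √928 = 4*√58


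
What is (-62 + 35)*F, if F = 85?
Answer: -2295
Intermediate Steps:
(-62 + 35)*F = (-62 + 35)*85 = -27*85 = -2295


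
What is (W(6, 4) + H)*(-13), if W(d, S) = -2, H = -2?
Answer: 52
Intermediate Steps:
(W(6, 4) + H)*(-13) = (-2 - 2)*(-13) = -4*(-13) = 52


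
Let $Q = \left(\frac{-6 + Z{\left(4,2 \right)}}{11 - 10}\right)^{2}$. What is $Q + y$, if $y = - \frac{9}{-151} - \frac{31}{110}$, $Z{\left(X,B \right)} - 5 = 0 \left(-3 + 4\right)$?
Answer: $\frac{12919}{16610} \approx 0.77778$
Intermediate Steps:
$Z{\left(X,B \right)} = 5$ ($Z{\left(X,B \right)} = 5 + 0 \left(-3 + 4\right) = 5 + 0 \cdot 1 = 5 + 0 = 5$)
$y = - \frac{3691}{16610}$ ($y = \left(-9\right) \left(- \frac{1}{151}\right) - \frac{31}{110} = \frac{9}{151} - \frac{31}{110} = - \frac{3691}{16610} \approx -0.22222$)
$Q = 1$ ($Q = \left(\frac{-6 + 5}{11 - 10}\right)^{2} = \left(- 1^{-1}\right)^{2} = \left(\left(-1\right) 1\right)^{2} = \left(-1\right)^{2} = 1$)
$Q + y = 1 - \frac{3691}{16610} = \frac{12919}{16610}$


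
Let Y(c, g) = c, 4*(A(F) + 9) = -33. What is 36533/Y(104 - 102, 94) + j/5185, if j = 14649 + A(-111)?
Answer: 378905737/20740 ≈ 18269.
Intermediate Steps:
A(F) = -69/4 (A(F) = -9 + (¼)*(-33) = -9 - 33/4 = -69/4)
j = 58527/4 (j = 14649 - 69/4 = 58527/4 ≈ 14632.)
36533/Y(104 - 102, 94) + j/5185 = 36533/(104 - 102) + (58527/4)/5185 = 36533/2 + (58527/4)*(1/5185) = 36533*(½) + 58527/20740 = 36533/2 + 58527/20740 = 378905737/20740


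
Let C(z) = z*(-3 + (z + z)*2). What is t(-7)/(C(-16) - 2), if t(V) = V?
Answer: -7/1070 ≈ -0.0065421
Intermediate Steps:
C(z) = z*(-3 + 4*z) (C(z) = z*(-3 + (2*z)*2) = z*(-3 + 4*z))
t(-7)/(C(-16) - 2) = -7/(-16*(-3 + 4*(-16)) - 2) = -7/(-16*(-3 - 64) - 2) = -7/(-16*(-67) - 2) = -7/(1072 - 2) = -7/1070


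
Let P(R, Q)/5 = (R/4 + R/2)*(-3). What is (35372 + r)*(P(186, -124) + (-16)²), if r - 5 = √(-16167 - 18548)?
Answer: -129939721/2 - 3673*I*√34715/2 ≈ -6.497e+7 - 3.4218e+5*I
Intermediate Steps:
P(R, Q) = -45*R/4 (P(R, Q) = 5*((R/4 + R/2)*(-3)) = 5*((3*R/4)*(-3)) = 5*(-9*R/4) = -45*R/4)
r = 5 + I*√34715 (r = 5 + √(-16167 - 18548) = 5 + √(-34715) = 5 + I*√34715 ≈ 5.0 + 186.32*I)
(35372 + r)*(P(186, -124) + (-16)²) = (35372 + (5 + I*√34715))*(-45/4*186 + (-16)²) = (35377 + I*√34715)*(-4185/2 + 256) = (35377 + I*√34715)*(-3673/2) = -129939721/2 - 3673*I*√34715/2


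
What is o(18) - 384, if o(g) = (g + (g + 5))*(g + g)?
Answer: 1092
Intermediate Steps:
o(g) = 2*g*(5 + 2*g) (o(g) = (g + (5 + g))*(2*g) = (5 + 2*g)*(2*g) = 2*g*(5 + 2*g))
o(18) - 384 = 2*18*(5 + 2*18) - 384 = 2*18*(5 + 36) - 384 = 2*18*41 - 384 = 1476 - 384 = 1092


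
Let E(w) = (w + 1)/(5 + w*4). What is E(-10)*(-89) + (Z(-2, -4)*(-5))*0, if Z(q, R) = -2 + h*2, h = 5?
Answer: -801/35 ≈ -22.886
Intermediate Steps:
E(w) = (1 + w)/(5 + 4*w)
Z(q, R) = 8 (Z(q, R) = -2 + 5*2 = -2 + 10 = 8)
E(-10)*(-89) + (Z(-2, -4)*(-5))*0 = ((1 - 10)/(5 + 4*(-10)))*(-89) + (8*(-5))*0 = (-9/(5 - 40))*(-89) - 40*0 = (-9/(-35))*(-89) + 0 = -1/35*(-9)*(-89) + 0 = (9/35)*(-89) + 0 = -801/35 + 0 = -801/35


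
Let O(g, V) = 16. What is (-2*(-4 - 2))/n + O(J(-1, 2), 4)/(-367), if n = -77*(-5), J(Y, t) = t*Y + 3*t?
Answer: -1756/141295 ≈ -0.012428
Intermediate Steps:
J(Y, t) = 3*t + Y*t (J(Y, t) = Y*t + 3*t = 3*t + Y*t)
n = 385
(-2*(-4 - 2))/n + O(J(-1, 2), 4)/(-367) = -2*(-4 - 2)/385 + 16/(-367) = -2*(-6)*(1/385) + 16*(-1/367) = 12*(1/385) - 16/367 = 12/385 - 16/367 = -1756/141295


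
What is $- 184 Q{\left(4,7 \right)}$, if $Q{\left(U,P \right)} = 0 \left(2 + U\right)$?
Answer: $0$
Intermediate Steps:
$Q{\left(U,P \right)} = 0$
$- 184 Q{\left(4,7 \right)} = \left(-184\right) 0 = 0$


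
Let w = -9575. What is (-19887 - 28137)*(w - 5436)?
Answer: 720888264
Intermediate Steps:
(-19887 - 28137)*(w - 5436) = (-19887 - 28137)*(-9575 - 5436) = -48024*(-15011) = 720888264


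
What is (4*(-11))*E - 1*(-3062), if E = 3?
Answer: 2930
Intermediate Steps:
(4*(-11))*E - 1*(-3062) = (4*(-11))*3 - 1*(-3062) = -44*3 + 3062 = -132 + 3062 = 2930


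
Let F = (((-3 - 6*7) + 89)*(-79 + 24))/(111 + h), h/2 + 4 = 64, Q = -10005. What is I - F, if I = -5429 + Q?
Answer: -323894/21 ≈ -15424.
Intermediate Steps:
h = 120 (h = -8 + 2*64 = -8 + 128 = 120)
I = -15434 (I = -5429 - 10005 = -15434)
F = -220/21 (F = (((-3 - 6*7) + 89)*(-79 + 24))/(111 + 120) = (((-3 - 42) + 89)*(-55))/231 = ((-45 + 89)*(-55))/231 = (44*(-55))/231 = (1/231)*(-2420) = -220/21 ≈ -10.476)
I - F = -15434 - 1*(-220/21) = -15434 + 220/21 = -323894/21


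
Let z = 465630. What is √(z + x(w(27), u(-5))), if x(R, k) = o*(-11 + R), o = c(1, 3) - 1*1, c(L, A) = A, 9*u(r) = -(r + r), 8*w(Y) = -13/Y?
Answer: √150856953/18 ≈ 682.35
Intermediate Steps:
w(Y) = -13/(8*Y) (w(Y) = (-13/Y)/8 = -13/(8*Y))
u(r) = -2*r/9 (u(r) = (-(r + r))/9 = (-2*r)/9 = -2*r/9)
o = 2 (o = 3 - 1*1 = 3 - 1 = 2)
x(R, k) = -22 + 2*R (x(R, k) = 2*(-11 + R) = -22 + 2*R)
√(z + x(w(27), u(-5))) = √(465630 + (-22 + 2*(-13/8/27))) = √(465630 + (-22 + 2*(-13/8*1/27))) = √(465630 + (-22 + 2*(-13/216))) = √(465630 + (-22 - 13/108)) = √(465630 - 2389/108) = √(50285651/108) = √150856953/18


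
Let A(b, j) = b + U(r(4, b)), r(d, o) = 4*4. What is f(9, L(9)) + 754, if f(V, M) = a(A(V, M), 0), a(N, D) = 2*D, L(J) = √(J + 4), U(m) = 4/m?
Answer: 754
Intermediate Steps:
r(d, o) = 16
L(J) = √(4 + J)
A(b, j) = ¼ + b (A(b, j) = b + 4/16 = b + 4*(1/16) = b + ¼ = ¼ + b)
f(V, M) = 0 (f(V, M) = 2*0 = 0)
f(9, L(9)) + 754 = 0 + 754 = 754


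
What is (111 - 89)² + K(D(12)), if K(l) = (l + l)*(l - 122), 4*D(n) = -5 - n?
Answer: 12457/8 ≈ 1557.1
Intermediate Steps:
D(n) = -5/4 - n/4 (D(n) = (-5 - n)/4 = -5/4 - n/4)
K(l) = 2*l*(-122 + l) (K(l) = (2*l)*(-122 + l) = 2*l*(-122 + l))
(111 - 89)² + K(D(12)) = (111 - 89)² + 2*(-5/4 - ¼*12)*(-122 + (-5/4 - ¼*12)) = 22² + 2*(-5/4 - 3)*(-122 + (-5/4 - 3)) = 484 + 2*(-17/4)*(-122 - 17/4) = 484 + 2*(-17/4)*(-505/4) = 484 + 8585/8 = 12457/8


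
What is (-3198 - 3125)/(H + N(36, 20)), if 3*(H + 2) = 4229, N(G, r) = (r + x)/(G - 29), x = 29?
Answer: -18969/4244 ≈ -4.4696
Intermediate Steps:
N(G, r) = (29 + r)/(-29 + G) (N(G, r) = (r + 29)/(G - 29) = (29 + r)/(-29 + G))
H = 4223/3 (H = -2 + (⅓)*4229 = -2 + 4229/3 = 4223/3 ≈ 1407.7)
(-3198 - 3125)/(H + N(36, 20)) = (-3198 - 3125)/(4223/3 + (29 + 20)/(-29 + 36)) = -6323/(4223/3 + 49/7) = -6323/(4223/3 + (⅐)*49) = -6323/(4223/3 + 7) = -6323/4244/3 = -6323*3/4244 = -18969/4244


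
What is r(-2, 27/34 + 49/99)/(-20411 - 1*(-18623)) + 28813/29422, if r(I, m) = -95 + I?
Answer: 27185789/26303268 ≈ 1.0336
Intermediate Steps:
r(-2, 27/34 + 49/99)/(-20411 - 1*(-18623)) + 28813/29422 = (-95 - 2)/(-20411 - 1*(-18623)) + 28813/29422 = -97/(-20411 + 18623) + 28813*(1/29422) = -97/(-1788) + 28813/29422 = -97*(-1/1788) + 28813/29422 = 97/1788 + 28813/29422 = 27185789/26303268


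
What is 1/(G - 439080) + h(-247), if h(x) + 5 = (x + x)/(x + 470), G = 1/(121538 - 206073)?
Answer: -59722281983114/8277230999623 ≈ -7.2152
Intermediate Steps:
G = -1/84535 (G = 1/(-84535) = -1/84535 ≈ -1.1829e-5)
h(x) = -5 + 2*x/(470 + x) (h(x) = -5 + (x + x)/(x + 470) = -5 + (2*x)/(470 + x) = -5 + 2*x/(470 + x))
1/(G - 439080) + h(-247) = 1/(-1/84535 - 439080) + (-2350 - 3*(-247))/(470 - 247) = 1/(-37117627801/84535) + (-2350 + 741)/223 = -84535/37117627801 + (1/223)*(-1609) = -84535/37117627801 - 1609/223 = -59722281983114/8277230999623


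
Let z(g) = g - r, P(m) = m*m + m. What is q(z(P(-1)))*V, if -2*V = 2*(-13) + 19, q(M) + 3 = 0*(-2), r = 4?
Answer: -21/2 ≈ -10.500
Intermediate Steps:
P(m) = m + m² (P(m) = m² + m = m + m²)
z(g) = -4 + g (z(g) = g - 1*4 = g - 4 = -4 + g)
q(M) = -3 (q(M) = -3 + 0*(-2) = -3 + 0 = -3)
V = 7/2 (V = -(2*(-13) + 19)/2 = -(-26 + 19)/2 = -½*(-7) = 7/2 ≈ 3.5000)
q(z(P(-1)))*V = -3*7/2 = -21/2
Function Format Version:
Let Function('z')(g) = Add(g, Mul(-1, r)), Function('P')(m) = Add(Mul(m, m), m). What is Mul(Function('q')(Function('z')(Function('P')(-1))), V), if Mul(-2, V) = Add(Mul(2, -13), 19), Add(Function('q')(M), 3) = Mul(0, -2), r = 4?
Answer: Rational(-21, 2) ≈ -10.500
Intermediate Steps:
Function('P')(m) = Add(m, Pow(m, 2)) (Function('P')(m) = Add(Pow(m, 2), m) = Add(m, Pow(m, 2)))
Function('z')(g) = Add(-4, g) (Function('z')(g) = Add(g, Mul(-1, 4)) = Add(g, -4) = Add(-4, g))
Function('q')(M) = -3 (Function('q')(M) = Add(-3, Mul(0, -2)) = Add(-3, 0) = -3)
V = Rational(7, 2) (V = Mul(Rational(-1, 2), Add(Mul(2, -13), 19)) = Mul(Rational(-1, 2), Add(-26, 19)) = Mul(Rational(-1, 2), -7) = Rational(7, 2) ≈ 3.5000)
Mul(Function('q')(Function('z')(Function('P')(-1))), V) = Mul(-3, Rational(7, 2)) = Rational(-21, 2)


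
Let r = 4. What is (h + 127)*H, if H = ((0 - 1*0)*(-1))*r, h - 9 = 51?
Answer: 0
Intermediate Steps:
h = 60 (h = 9 + 51 = 60)
H = 0 (H = ((0 - 1*0)*(-1))*4 = ((0 + 0)*(-1))*4 = (0*(-1))*4 = 0*4 = 0)
(h + 127)*H = (60 + 127)*0 = 187*0 = 0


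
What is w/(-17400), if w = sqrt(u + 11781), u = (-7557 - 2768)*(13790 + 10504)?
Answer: -I*sqrt(250823769)/17400 ≈ -0.9102*I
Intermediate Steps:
u = -250835550 (u = -10325*24294 = -250835550)
w = I*sqrt(250823769) (w = sqrt(-250835550 + 11781) = sqrt(-250823769) = I*sqrt(250823769) ≈ 15837.0*I)
w/(-17400) = (I*sqrt(250823769))/(-17400) = (I*sqrt(250823769))*(-1/17400) = -I*sqrt(250823769)/17400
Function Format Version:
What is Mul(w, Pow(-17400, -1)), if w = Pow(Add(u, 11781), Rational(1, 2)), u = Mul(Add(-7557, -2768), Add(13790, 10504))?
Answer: Mul(Rational(-1, 17400), I, Pow(250823769, Rational(1, 2))) ≈ Mul(-0.91020, I)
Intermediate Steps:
u = -250835550 (u = Mul(-10325, 24294) = -250835550)
w = Mul(I, Pow(250823769, Rational(1, 2))) (w = Pow(Add(-250835550, 11781), Rational(1, 2)) = Pow(-250823769, Rational(1, 2)) = Mul(I, Pow(250823769, Rational(1, 2))) ≈ Mul(15837., I))
Mul(w, Pow(-17400, -1)) = Mul(Mul(I, Pow(250823769, Rational(1, 2))), Pow(-17400, -1)) = Mul(Mul(I, Pow(250823769, Rational(1, 2))), Rational(-1, 17400)) = Mul(Rational(-1, 17400), I, Pow(250823769, Rational(1, 2)))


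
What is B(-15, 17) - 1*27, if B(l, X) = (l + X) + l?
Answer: -40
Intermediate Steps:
B(l, X) = X + 2*l (B(l, X) = (X + l) + l = X + 2*l)
B(-15, 17) - 1*27 = (17 + 2*(-15)) - 1*27 = (17 - 30) - 27 = -13 - 27 = -40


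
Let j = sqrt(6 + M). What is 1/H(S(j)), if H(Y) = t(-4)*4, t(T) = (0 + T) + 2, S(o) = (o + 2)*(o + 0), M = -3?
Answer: -1/8 ≈ -0.12500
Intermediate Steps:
j = sqrt(3) (j = sqrt(6 - 3) = sqrt(3) ≈ 1.7320)
S(o) = o*(2 + o) (S(o) = (2 + o)*o = o*(2 + o))
t(T) = 2 + T (t(T) = T + 2 = 2 + T)
H(Y) = -8 (H(Y) = (2 - 4)*4 = -2*4 = -8)
1/H(S(j)) = 1/(-8) = -1/8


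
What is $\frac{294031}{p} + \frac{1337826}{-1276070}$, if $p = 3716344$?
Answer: $- \frac{2298308744987}{2371157544040} \approx -0.96928$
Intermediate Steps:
$\frac{294031}{p} + \frac{1337826}{-1276070} = \frac{294031}{3716344} + \frac{1337826}{-1276070} = 294031 \cdot \frac{1}{3716344} + 1337826 \left(- \frac{1}{1276070}\right) = \frac{294031}{3716344} - \frac{668913}{638035} = - \frac{2298308744987}{2371157544040}$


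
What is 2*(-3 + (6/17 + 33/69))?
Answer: -1696/391 ≈ -4.3376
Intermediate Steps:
2*(-3 + (6/17 + 33/69)) = 2*(-3 + (6*(1/17) + 33*(1/69))) = 2*(-3 + (6/17 + 11/23)) = 2*(-3 + 325/391) = 2*(-848/391) = -1696/391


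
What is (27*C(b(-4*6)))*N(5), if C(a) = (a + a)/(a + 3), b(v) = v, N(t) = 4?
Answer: 1728/7 ≈ 246.86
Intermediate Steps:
C(a) = 2*a/(3 + a) (C(a) = (2*a)/(3 + a) = 2*a/(3 + a))
(27*C(b(-4*6)))*N(5) = (27*(2*(-4*6)/(3 - 4*6)))*4 = (27*(2*(-24)/(3 - 24)))*4 = (27*(2*(-24)/(-21)))*4 = (27*(2*(-24)*(-1/21)))*4 = (27*(16/7))*4 = (432/7)*4 = 1728/7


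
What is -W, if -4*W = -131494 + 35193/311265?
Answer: -13643148239/415020 ≈ -32874.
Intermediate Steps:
W = 13643148239/415020 (W = -(-131494 + 35193/311265)/4 = -(-131494 + 35193*(1/311265))/4 = -(-131494 + 11731/103755)/4 = -¼*(-13643148239/103755) = 13643148239/415020 ≈ 32874.)
-W = -1*13643148239/415020 = -13643148239/415020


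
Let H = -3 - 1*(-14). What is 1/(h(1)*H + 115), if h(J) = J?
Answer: 1/126 ≈ 0.0079365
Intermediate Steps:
H = 11 (H = -3 + 14 = 11)
1/(h(1)*H + 115) = 1/(1*11 + 115) = 1/(11 + 115) = 1/126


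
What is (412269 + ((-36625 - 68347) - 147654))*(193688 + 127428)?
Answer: 51263921588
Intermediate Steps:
(412269 + ((-36625 - 68347) - 147654))*(193688 + 127428) = (412269 + (-104972 - 147654))*321116 = (412269 - 252626)*321116 = 159643*321116 = 51263921588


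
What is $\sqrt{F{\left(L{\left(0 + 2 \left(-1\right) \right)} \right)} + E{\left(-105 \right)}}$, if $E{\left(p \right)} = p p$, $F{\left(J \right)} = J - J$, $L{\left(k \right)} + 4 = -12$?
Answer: $105$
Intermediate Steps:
$L{\left(k \right)} = -16$ ($L{\left(k \right)} = -4 - 12 = -16$)
$F{\left(J \right)} = 0$
$E{\left(p \right)} = p^{2}$
$\sqrt{F{\left(L{\left(0 + 2 \left(-1\right) \right)} \right)} + E{\left(-105 \right)}} = \sqrt{0 + \left(-105\right)^{2}} = \sqrt{0 + 11025} = \sqrt{11025} = 105$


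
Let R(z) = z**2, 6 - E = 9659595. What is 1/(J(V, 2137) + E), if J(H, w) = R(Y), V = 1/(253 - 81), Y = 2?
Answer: -1/9659585 ≈ -1.0352e-7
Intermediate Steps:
E = -9659589 (E = 6 - 1*9659595 = 6 - 9659595 = -9659589)
V = 1/172 ≈ 0.0058140
J(H, w) = 4 (J(H, w) = 2**2 = 4)
1/(J(V, 2137) + E) = 1/(4 - 9659589) = 1/(-9659585) = -1/9659585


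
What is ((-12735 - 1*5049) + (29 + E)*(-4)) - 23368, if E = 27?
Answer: -41376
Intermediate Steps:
((-12735 - 1*5049) + (29 + E)*(-4)) - 23368 = ((-12735 - 1*5049) + (29 + 27)*(-4)) - 23368 = ((-12735 - 5049) + 56*(-4)) - 23368 = (-17784 - 224) - 23368 = -18008 - 23368 = -41376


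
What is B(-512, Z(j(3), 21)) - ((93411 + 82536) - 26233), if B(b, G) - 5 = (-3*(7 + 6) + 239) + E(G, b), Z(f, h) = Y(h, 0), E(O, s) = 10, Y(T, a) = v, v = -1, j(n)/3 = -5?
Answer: -149499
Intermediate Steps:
j(n) = -15 (j(n) = 3*(-5) = -15)
Y(T, a) = -1
Z(f, h) = -1
B(b, G) = 215 (B(b, G) = 5 + ((-3*(7 + 6) + 239) + 10) = 5 + ((-3*13 + 239) + 10) = 5 + ((-39 + 239) + 10) = 5 + (200 + 10) = 5 + 210 = 215)
B(-512, Z(j(3), 21)) - ((93411 + 82536) - 26233) = 215 - ((93411 + 82536) - 26233) = 215 - (175947 - 26233) = 215 - 1*149714 = 215 - 149714 = -149499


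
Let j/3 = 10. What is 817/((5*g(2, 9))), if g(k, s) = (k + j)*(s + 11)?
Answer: 817/3200 ≈ 0.25531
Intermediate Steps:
j = 30 (j = 3*10 = 30)
g(k, s) = (11 + s)*(30 + k) (g(k, s) = (k + 30)*(s + 11) = (30 + k)*(11 + s) = (11 + s)*(30 + k))
817/((5*g(2, 9))) = 817/((5*(330 + 11*2 + 30*9 + 2*9))) = 817/((5*(330 + 22 + 270 + 18))) = 817/((5*640)) = 817/3200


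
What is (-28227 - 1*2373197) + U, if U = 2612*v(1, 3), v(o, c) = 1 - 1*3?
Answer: -2406648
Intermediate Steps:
v(o, c) = -2 (v(o, c) = 1 - 3 = -2)
U = -5224 (U = 2612*(-2) = -5224)
(-28227 - 1*2373197) + U = (-28227 - 1*2373197) - 5224 = (-28227 - 2373197) - 5224 = -2401424 - 5224 = -2406648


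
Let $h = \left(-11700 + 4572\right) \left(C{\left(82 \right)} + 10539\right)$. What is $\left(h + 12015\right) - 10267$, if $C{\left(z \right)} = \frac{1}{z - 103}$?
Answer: $- \frac{525839332}{7} \approx -7.512 \cdot 10^{7}$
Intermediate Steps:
$C{\left(z \right)} = \frac{1}{-103 + z}$
$h = - \frac{525851568}{7}$ ($h = \left(-11700 + 4572\right) \left(\frac{1}{-103 + 82} + 10539\right) = - 7128 \left(\frac{1}{-21} + 10539\right) = - 7128 \left(- \frac{1}{21} + 10539\right) = \left(-7128\right) \frac{221318}{21} = - \frac{525851568}{7} \approx -7.5122 \cdot 10^{7}$)
$\left(h + 12015\right) - 10267 = \left(- \frac{525851568}{7} + 12015\right) - 10267 = - \frac{525767463}{7} - 10267 = - \frac{525839332}{7}$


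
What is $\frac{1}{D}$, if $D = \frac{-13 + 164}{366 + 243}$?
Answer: $\frac{609}{151} \approx 4.0331$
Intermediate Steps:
$D = \frac{151}{609} \approx 0.24795$
$\frac{1}{D} = \frac{1}{\frac{151}{609}} = \frac{609}{151}$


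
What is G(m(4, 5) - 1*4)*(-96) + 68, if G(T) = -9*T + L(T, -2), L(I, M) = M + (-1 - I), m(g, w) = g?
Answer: 356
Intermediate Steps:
L(I, M) = -1 + M - I
G(T) = -3 - 10*T (G(T) = -9*T + (-1 - 2 - T) = -9*T + (-3 - T) = -3 - 10*T)
G(m(4, 5) - 1*4)*(-96) + 68 = (-3 - 10*(4 - 1*4))*(-96) + 68 = (-3 - 10*(4 - 4))*(-96) + 68 = (-3 - 10*0)*(-96) + 68 = (-3 + 0)*(-96) + 68 = -3*(-96) + 68 = 288 + 68 = 356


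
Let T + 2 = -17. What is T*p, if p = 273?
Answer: -5187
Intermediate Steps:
T = -19 (T = -2 - 17 = -19)
T*p = -19*273 = -5187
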